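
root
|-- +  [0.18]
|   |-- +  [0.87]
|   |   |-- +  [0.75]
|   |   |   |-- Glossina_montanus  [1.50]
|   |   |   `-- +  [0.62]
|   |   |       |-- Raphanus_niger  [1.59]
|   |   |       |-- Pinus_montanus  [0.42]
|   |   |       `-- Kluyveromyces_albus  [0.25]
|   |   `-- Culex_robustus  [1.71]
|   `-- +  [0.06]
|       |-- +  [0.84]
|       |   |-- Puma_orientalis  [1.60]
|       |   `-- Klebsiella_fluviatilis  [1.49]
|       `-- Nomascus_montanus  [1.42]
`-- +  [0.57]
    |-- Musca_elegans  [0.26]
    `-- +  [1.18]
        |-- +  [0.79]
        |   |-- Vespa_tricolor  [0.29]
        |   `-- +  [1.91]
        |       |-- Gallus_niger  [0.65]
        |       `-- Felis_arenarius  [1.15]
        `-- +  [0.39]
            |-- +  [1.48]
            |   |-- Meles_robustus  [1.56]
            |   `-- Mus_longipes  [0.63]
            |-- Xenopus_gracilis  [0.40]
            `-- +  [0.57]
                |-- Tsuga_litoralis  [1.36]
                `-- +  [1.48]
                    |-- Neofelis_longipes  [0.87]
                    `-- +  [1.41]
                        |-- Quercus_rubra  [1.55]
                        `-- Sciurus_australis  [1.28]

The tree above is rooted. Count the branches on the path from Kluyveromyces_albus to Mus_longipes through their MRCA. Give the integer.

10

The MRCA of Kluyveromyces_albus and Mus_longipes is the root of the tree.
From Kluyveromyces_albus up to that node: 5 branches. From Mus_longipes up to the same node: 5 branches. Total: 5 + 5 = 10.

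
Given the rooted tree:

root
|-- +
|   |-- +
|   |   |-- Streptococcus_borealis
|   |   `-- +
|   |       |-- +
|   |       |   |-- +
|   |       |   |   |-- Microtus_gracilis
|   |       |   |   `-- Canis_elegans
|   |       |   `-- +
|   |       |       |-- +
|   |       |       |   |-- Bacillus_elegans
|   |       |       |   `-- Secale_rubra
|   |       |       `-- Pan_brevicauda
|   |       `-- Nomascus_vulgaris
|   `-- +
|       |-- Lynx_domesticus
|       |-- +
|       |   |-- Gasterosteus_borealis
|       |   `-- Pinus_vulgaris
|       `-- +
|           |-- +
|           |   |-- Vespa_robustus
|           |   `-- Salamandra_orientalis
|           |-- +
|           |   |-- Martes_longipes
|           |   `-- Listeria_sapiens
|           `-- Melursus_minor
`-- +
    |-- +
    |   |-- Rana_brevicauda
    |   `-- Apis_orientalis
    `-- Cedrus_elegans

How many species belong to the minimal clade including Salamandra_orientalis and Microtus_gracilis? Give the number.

15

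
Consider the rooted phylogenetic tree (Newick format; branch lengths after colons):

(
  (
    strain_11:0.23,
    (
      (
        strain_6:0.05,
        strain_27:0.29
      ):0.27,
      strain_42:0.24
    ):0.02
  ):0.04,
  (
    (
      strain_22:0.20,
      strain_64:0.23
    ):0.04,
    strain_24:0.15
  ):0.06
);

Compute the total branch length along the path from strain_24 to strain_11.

0.48

The path runs strain_24 → … → MRCA → … → strain_11; the MRCA is the root of the tree.
Branch lengths along that path: 0.15 + 0.06 + 0.04 + 0.23 = 0.48.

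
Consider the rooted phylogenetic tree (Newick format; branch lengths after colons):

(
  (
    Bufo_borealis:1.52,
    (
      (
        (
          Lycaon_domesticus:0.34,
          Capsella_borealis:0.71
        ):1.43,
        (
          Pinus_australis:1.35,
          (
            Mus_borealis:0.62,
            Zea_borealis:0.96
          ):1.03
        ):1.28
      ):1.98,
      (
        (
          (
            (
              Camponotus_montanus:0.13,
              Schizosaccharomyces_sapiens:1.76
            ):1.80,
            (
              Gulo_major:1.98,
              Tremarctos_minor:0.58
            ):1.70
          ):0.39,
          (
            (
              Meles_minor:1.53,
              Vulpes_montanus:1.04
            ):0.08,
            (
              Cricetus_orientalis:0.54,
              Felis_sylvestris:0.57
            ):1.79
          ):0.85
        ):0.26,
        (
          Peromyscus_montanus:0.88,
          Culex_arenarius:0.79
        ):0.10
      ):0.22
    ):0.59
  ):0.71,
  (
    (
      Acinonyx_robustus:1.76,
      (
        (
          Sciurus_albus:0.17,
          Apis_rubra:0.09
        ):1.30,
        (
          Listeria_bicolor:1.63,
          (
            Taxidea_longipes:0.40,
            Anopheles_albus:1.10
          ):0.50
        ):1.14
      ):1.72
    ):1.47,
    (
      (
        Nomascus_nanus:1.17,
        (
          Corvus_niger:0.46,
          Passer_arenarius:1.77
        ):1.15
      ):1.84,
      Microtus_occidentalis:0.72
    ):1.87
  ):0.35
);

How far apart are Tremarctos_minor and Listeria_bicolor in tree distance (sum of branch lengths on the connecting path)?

10.76

The path runs Tremarctos_minor → … → MRCA → … → Listeria_bicolor; the MRCA is the root of the tree.
Branch lengths along that path: 0.58 + 1.70 + 0.39 + 0.26 + 0.22 + 0.59 + 0.71 + 0.35 + 1.47 + 1.72 + 1.14 + 1.63 = 10.76.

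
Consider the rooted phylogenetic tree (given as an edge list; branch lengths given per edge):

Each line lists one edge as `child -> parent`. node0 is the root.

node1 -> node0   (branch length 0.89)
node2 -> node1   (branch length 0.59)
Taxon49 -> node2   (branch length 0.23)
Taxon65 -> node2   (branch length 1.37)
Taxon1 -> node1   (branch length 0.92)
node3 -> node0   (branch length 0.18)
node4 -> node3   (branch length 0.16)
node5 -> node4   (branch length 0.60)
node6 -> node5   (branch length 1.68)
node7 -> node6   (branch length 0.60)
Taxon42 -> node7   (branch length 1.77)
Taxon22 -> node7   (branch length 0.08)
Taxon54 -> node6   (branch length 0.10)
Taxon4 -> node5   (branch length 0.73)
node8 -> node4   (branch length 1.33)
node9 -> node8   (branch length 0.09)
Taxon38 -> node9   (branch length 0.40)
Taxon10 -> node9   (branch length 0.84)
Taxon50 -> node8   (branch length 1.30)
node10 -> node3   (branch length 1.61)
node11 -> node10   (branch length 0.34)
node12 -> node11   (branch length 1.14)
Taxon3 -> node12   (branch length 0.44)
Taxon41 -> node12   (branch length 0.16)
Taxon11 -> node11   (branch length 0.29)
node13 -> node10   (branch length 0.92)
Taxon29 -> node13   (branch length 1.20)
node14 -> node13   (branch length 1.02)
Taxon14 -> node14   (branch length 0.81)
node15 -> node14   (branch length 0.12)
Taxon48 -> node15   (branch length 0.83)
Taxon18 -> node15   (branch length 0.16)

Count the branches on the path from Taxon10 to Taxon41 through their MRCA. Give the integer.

8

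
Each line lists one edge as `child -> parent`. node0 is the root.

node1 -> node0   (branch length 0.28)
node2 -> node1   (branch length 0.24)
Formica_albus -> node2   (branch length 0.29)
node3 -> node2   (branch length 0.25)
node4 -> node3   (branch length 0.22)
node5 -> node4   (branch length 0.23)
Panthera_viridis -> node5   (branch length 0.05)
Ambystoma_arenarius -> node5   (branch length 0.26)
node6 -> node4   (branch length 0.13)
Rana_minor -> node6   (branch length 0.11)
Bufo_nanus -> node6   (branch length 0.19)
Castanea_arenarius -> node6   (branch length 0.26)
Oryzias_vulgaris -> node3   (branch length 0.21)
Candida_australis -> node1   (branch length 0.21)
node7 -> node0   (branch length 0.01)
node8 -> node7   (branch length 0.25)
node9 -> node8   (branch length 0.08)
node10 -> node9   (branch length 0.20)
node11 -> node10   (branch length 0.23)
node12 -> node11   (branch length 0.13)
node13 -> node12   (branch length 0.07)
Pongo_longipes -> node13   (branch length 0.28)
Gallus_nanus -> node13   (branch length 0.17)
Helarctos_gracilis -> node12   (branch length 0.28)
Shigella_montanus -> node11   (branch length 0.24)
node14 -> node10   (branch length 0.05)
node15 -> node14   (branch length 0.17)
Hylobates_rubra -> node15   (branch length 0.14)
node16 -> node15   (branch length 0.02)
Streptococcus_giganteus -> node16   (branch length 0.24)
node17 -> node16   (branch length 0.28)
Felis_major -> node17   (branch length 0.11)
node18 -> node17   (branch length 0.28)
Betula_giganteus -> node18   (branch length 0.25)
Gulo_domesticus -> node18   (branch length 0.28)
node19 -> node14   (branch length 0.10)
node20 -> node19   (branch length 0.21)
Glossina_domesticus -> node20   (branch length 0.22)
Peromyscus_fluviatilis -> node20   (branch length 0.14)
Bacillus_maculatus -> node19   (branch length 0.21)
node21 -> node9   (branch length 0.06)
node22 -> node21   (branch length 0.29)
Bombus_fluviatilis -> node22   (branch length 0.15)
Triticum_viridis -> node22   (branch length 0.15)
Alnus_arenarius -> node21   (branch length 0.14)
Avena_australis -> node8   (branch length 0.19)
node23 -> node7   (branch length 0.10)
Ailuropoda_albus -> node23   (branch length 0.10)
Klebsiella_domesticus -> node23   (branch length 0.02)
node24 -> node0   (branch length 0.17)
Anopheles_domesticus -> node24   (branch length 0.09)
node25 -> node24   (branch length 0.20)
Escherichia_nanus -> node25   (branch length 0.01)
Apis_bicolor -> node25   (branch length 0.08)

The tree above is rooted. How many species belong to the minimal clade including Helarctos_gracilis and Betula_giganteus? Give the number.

12

The MRCA of Helarctos_gracilis and Betula_giganteus is the node subtending ((((Pongo_longipes,Gallus_nanus),Helarctos_gracilis),Shigella_montanus),((Hylobates_rubra,(Streptococcus_giganteus,(Felis_major,(Betula_giganteus,Gulo_domesticus)))),((Glossina_domesticus,Peromyscus_fluviatilis),Bacillus_maculatus))).
That clade contains 12 terminal taxa: Bacillus_maculatus, Betula_giganteus, Felis_major, Gallus_nanus, Glossina_domesticus, Gulo_domesticus, Helarctos_gracilis, Hylobates_rubra, Peromyscus_fluviatilis, Pongo_longipes, Shigella_montanus, Streptococcus_giganteus.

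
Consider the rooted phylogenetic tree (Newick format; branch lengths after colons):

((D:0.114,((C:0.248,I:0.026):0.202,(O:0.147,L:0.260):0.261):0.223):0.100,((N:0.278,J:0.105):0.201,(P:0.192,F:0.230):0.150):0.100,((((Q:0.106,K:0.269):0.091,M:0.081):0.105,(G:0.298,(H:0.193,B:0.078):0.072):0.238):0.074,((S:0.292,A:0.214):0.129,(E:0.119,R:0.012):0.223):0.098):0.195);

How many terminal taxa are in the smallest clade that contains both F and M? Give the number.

19

The MRCA of F and M is the root, so the clade is the entire tree.
That clade contains 19 terminal taxa: A, B, C, D, E, F, G, H, I, J, K, L, M, N, O, P, Q, R, S.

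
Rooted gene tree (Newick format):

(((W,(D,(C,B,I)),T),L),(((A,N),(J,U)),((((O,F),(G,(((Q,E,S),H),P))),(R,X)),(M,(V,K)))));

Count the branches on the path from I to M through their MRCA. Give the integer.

9

The MRCA of I and M is the root of the tree.
From I up to that node: 5 branches. From M up to the same node: 4 branches. Total: 5 + 4 = 9.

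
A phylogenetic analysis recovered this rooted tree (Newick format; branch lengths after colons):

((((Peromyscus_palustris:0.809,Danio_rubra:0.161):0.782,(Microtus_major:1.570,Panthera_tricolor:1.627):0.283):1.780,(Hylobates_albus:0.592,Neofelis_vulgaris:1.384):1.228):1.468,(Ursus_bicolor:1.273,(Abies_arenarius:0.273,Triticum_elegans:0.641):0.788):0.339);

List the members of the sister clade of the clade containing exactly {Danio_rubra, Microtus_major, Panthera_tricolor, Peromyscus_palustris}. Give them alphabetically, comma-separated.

The clade containing exactly {Danio_rubra, Microtus_major, Panthera_tricolor, Peromyscus_palustris} attaches to the tree at the node subtending (((Peromyscus_palustris,Danio_rubra),(Microtus_major,Panthera_tricolor)),(Hylobates_albus,Neofelis_vulgaris)).
The other lineage descending from that same node — the sister group — is (Hylobates_albus,Neofelis_vulgaris); its 2 tips in alphabetical order are the answer.

Hylobates_albus, Neofelis_vulgaris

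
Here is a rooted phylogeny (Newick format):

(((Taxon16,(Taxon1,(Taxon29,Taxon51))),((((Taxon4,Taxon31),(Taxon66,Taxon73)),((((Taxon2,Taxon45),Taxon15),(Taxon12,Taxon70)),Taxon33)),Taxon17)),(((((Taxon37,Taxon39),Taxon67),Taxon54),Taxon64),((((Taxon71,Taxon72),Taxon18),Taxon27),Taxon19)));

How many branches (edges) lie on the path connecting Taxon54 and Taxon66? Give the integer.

10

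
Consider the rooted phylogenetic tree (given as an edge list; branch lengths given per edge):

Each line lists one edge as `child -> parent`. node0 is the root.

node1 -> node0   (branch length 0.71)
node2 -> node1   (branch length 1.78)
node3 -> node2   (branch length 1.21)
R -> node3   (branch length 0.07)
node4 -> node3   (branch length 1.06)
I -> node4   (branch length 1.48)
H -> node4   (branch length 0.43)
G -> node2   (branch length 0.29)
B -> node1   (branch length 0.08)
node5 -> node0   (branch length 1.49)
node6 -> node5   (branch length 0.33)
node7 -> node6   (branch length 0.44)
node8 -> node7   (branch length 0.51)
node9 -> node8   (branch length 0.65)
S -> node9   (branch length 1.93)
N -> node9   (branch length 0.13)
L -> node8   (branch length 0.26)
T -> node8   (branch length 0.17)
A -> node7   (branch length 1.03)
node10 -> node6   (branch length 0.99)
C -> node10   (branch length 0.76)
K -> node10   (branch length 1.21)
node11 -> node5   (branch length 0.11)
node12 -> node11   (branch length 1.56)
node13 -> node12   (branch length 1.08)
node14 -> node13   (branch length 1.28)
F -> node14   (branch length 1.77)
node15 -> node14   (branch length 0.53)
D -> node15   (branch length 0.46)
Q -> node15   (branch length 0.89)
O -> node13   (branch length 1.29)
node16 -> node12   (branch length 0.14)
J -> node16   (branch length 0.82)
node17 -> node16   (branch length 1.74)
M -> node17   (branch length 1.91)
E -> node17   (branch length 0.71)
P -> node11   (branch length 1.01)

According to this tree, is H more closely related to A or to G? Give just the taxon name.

The MRCA of H and G subtends ((R,(I,H)),G) (4 taxa).
The MRCA of H and A is the root, subtending the entire tree (20 taxa).
The first is nested inside the second, so H shares a more recent common ancestor with G.

G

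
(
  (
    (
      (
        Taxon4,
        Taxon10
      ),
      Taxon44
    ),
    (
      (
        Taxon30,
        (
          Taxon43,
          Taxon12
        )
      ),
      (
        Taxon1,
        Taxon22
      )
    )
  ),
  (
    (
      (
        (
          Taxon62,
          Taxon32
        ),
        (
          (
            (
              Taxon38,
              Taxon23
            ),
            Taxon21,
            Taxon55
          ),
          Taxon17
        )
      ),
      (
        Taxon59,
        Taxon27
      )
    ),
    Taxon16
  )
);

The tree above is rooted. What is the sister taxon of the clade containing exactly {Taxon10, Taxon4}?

Taxon44

The clade containing exactly {Taxon10, Taxon4} attaches to the tree at the node subtending ((Taxon4,Taxon10),Taxon44).
The other lineage descending from that same node — the sister group — is the single tip Taxon44.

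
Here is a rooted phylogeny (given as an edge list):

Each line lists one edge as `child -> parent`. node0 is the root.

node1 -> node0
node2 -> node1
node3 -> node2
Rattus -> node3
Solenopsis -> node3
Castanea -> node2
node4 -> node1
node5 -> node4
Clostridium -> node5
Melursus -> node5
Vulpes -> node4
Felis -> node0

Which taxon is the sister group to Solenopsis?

Solenopsis attaches to the tree at the node subtending (Rattus,Solenopsis).
The other lineage descending from that same node — the sister group — is the single tip Rattus.

Rattus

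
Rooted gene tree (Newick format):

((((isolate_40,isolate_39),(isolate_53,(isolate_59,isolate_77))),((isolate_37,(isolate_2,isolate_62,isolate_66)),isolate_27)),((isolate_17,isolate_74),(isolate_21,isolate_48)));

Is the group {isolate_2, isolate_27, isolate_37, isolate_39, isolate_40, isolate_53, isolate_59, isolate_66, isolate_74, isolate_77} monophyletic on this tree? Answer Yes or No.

No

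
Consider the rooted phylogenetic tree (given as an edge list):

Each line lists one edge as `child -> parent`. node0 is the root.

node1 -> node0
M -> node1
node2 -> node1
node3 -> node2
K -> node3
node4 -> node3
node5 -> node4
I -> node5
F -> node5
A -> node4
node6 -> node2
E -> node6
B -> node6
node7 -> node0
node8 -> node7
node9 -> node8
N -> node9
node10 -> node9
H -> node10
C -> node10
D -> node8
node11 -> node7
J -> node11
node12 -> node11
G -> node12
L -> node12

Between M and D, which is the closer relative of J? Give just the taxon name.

The MRCA of J and D subtends (((N,(H,C)),D),(J,(G,L))) (7 taxa).
The MRCA of J and M is the root, subtending the entire tree (14 taxa).
The first is nested inside the second, so J shares a more recent common ancestor with D.

D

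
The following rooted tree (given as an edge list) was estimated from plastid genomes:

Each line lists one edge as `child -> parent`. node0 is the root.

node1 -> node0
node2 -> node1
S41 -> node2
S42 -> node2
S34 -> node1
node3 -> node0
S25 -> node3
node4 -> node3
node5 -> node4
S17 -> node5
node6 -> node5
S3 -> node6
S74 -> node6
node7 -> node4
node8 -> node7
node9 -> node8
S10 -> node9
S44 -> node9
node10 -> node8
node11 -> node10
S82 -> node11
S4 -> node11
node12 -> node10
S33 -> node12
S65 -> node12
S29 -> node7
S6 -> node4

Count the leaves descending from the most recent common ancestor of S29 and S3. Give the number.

The MRCA of S29 and S3 is the node subtending ((S17,(S3,S74)),(((S10,S44),((S82,S4),(S33,S65))),S29),S6).
That clade contains 11 terminal taxa: S10, S17, S29, S3, S33, S4, S44, S6, S65, S74, S82.

11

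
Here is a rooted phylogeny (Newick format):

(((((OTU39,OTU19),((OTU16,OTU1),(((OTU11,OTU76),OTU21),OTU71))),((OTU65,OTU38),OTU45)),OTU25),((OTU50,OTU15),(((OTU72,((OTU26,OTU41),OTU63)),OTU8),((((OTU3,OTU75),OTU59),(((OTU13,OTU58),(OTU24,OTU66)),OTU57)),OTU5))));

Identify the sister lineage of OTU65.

OTU65 attaches to the tree at the node subtending (OTU65,OTU38).
The other lineage descending from that same node — the sister group — is the single tip OTU38.

OTU38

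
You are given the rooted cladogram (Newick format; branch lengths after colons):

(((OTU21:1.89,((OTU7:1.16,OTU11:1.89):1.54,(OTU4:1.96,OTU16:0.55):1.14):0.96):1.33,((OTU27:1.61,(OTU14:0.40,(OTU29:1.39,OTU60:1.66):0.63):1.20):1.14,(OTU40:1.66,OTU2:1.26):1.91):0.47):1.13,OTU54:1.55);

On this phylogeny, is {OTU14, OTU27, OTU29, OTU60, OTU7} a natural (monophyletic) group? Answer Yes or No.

No

The MRCA of the listed taxa subtends ((OTU21,((OTU7,OTU11),(OTU4,OTU16))),((OTU27,(OTU14,(OTU29,OTU60))),(OTU40,OTU2))).
That clade also contains OTU11, OTU16, OTU2, OTU21, OTU4, OTU40, which are not in the proposed group, so the group is not monophyletic.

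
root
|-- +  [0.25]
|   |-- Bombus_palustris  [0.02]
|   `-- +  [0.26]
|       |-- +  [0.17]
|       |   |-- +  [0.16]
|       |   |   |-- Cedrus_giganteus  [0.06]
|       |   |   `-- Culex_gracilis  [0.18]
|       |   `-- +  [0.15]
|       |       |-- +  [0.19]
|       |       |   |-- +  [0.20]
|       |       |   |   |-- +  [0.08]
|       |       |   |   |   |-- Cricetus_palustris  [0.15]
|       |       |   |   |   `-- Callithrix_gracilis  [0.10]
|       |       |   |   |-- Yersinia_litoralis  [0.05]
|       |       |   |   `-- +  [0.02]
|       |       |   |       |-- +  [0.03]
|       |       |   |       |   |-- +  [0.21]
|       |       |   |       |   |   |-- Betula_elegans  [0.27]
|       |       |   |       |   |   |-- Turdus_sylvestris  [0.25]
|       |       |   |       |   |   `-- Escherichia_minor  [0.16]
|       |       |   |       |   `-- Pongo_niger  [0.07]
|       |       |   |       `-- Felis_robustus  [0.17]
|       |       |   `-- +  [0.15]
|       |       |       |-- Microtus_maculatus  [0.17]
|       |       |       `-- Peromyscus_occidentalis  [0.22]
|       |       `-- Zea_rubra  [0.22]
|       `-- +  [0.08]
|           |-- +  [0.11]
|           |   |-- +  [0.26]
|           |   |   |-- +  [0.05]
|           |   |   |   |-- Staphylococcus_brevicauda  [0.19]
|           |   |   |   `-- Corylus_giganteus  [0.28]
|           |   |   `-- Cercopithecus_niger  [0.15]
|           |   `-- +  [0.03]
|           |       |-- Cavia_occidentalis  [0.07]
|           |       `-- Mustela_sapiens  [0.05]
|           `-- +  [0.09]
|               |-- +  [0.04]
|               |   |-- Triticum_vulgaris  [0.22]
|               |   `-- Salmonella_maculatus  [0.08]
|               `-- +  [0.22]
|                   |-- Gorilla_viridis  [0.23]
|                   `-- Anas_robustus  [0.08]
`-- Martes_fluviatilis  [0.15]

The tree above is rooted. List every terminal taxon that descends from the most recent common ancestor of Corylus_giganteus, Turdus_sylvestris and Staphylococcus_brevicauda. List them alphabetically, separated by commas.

Anas_robustus, Betula_elegans, Callithrix_gracilis, Cavia_occidentalis, Cedrus_giganteus, Cercopithecus_niger, Corylus_giganteus, Cricetus_palustris, Culex_gracilis, Escherichia_minor, Felis_robustus, Gorilla_viridis, Microtus_maculatus, Mustela_sapiens, Peromyscus_occidentalis, Pongo_niger, Salmonella_maculatus, Staphylococcus_brevicauda, Triticum_vulgaris, Turdus_sylvestris, Yersinia_litoralis, Zea_rubra

Tracing Corylus_giganteus: it sits inside (Staphylococcus_brevicauda,Corylus_giganteus).
Tracing Turdus_sylvestris: it sits inside (Betula_elegans,Turdus_sylvestris,Escherichia_minor).
Tracing Staphylococcus_brevicauda: it sits inside (Staphylococcus_brevicauda,Corylus_giganteus).
The smallest clade enclosing all 3 is (((Cedrus_giganteus,Culex_gracilis),((((Cricetus_palustris,Callithrix_gracilis),Yersinia_litoralis,(((Betula_elegans,Turdus_sylvestris,Escherichia_minor),Pongo_niger),Felis_robustus)),(Microtus_maculatus,Peromyscus_occidentalis)),Zea_rubra)),((((Staphylococcus_brevicauda,Corylus_giganteus),Cercopithecus_niger),(Cavia_occidentalis,Mustela_sapiens)),((Triticum_vulgaris,Salmonella_maculatus),(Gorilla_viridis,Anas_robustus)))); the answer is its 22 terminal taxa in alphabetical order.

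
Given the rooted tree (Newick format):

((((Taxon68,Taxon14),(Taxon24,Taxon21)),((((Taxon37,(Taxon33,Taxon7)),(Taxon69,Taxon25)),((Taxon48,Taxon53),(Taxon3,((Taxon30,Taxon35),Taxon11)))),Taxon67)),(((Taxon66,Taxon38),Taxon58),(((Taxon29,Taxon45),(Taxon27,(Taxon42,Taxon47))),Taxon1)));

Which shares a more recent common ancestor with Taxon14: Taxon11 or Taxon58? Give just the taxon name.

The MRCA of Taxon14 and Taxon11 subtends (((Taxon68,Taxon14),(Taxon24,Taxon21)),((((Taxon37,(Taxon33,Taxon7)),(Taxon69,Taxon25)),((Taxon48,Taxon53),(Taxon3,((Taxon30,Taxon35),Taxon11)))),Taxon67)) (16 taxa).
The MRCA of Taxon14 and Taxon58 is the root, subtending the entire tree (25 taxa).
The first is nested inside the second, so Taxon14 shares a more recent common ancestor with Taxon11.

Taxon11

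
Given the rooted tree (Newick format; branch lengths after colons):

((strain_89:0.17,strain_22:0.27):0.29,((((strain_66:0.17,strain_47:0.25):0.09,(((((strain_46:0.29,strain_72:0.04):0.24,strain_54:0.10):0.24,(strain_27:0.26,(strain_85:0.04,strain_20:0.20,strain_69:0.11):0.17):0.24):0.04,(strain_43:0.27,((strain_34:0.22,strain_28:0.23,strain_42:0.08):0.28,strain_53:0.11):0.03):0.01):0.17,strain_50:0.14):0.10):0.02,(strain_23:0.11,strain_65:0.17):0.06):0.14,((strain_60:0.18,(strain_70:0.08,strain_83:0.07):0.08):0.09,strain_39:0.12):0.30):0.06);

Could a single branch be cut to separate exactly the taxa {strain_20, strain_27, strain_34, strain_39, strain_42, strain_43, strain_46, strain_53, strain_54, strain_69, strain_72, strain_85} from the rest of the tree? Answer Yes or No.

The MRCA of the listed taxa subtends ((((strain_66,strain_47),(((((strain_46,strain_72),strain_54),(strain_27,(strain_85,strain_20,strain_69))),(strain_43,((strain_34,strain_28,strain_42),strain_53))),strain_50)),(strain_23,strain_65)),((strain_60,(strain_70,strain_83)),strain_39)).
That clade also contains strain_23, strain_28, strain_47, strain_50, strain_60, strain_65, strain_66, strain_70, strain_83, which are not in the proposed group, so the group is not monophyletic.

No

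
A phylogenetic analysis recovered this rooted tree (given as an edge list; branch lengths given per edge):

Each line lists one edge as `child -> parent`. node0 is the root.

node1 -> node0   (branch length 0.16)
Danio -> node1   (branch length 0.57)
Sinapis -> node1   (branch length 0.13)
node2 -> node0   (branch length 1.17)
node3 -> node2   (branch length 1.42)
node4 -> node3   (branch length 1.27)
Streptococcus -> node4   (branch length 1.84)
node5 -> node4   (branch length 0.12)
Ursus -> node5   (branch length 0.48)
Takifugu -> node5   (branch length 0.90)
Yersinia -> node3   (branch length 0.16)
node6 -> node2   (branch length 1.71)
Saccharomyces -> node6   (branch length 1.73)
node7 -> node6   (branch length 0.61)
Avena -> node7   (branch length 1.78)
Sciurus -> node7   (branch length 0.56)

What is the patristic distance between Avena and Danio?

The path runs Avena → … → MRCA → … → Danio; the MRCA is the root of the tree.
Branch lengths along that path: 1.78 + 0.61 + 1.71 + 1.17 + 0.16 + 0.57 = 6.00.

6.00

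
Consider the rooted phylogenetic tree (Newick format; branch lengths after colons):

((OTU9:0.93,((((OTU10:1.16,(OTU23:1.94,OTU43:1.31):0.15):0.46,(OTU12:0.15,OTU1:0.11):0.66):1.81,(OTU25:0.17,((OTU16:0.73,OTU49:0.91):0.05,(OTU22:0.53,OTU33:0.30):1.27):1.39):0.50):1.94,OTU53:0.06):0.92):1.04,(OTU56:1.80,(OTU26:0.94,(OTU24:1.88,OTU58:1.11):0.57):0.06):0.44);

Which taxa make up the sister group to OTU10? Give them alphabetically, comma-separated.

OTU23, OTU43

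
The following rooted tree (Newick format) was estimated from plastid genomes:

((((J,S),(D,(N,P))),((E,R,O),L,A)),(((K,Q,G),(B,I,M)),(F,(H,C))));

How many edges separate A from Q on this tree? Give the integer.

7

The MRCA of A and Q is the root of the tree.
From A up to that node: 3 branches. From Q up to the same node: 4 branches. Total: 3 + 4 = 7.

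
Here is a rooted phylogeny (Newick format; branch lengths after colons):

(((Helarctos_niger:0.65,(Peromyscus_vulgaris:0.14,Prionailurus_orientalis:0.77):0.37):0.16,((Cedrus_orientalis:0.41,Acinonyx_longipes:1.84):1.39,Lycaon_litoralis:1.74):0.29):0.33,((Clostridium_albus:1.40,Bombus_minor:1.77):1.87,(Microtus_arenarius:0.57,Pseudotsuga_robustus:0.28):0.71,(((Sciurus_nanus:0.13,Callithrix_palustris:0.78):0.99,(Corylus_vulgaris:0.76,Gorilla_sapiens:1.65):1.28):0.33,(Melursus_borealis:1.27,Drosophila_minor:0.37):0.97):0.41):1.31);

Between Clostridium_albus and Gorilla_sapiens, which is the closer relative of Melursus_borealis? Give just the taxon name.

The MRCA of Melursus_borealis and Gorilla_sapiens subtends (((Sciurus_nanus,Callithrix_palustris),(Corylus_vulgaris,Gorilla_sapiens)),(Melursus_borealis,Drosophila_minor)) (6 taxa).
The MRCA of Melursus_borealis and Clostridium_albus subtends ((Clostridium_albus,Bombus_minor),(Microtus_arenarius,Pseudotsuga_robustus),(((Sciurus_nanus,Callithrix_palustris),(Corylus_vulgaris,Gorilla_sapiens)),(Melursus_borealis,Drosophila_minor))) (10 taxa).
The first is nested inside the second, so Melursus_borealis shares a more recent common ancestor with Gorilla_sapiens.

Gorilla_sapiens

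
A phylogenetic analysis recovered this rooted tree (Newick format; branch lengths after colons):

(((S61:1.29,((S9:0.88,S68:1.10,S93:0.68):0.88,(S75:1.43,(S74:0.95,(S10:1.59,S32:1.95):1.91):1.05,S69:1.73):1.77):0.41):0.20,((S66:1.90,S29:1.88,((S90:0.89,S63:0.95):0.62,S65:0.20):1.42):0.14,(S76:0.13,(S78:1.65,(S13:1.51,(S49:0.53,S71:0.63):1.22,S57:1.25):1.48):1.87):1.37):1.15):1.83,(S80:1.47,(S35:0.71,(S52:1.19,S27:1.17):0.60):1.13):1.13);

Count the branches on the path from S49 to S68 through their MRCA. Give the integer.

The MRCA of S49 and S68 is the node subtending ((S61,((S9,S68,S93),(S75,(S74,(S10,S32)),S69))),((S66,S29,((S90,S63),S65)),(S76,(S78,(S13,(S49,S71),S57))))).
From S49 up to that node: 6 branches. From S68 up to the same node: 4 branches. Total: 6 + 4 = 10.

10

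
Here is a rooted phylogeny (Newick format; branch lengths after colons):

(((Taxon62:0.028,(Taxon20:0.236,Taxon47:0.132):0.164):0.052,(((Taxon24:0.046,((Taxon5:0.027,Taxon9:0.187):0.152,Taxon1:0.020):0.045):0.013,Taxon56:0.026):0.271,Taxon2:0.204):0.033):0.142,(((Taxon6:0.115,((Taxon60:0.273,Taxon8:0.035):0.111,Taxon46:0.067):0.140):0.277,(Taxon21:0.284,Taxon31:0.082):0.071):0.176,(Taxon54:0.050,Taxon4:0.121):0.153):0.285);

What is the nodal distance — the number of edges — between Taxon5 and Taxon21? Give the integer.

11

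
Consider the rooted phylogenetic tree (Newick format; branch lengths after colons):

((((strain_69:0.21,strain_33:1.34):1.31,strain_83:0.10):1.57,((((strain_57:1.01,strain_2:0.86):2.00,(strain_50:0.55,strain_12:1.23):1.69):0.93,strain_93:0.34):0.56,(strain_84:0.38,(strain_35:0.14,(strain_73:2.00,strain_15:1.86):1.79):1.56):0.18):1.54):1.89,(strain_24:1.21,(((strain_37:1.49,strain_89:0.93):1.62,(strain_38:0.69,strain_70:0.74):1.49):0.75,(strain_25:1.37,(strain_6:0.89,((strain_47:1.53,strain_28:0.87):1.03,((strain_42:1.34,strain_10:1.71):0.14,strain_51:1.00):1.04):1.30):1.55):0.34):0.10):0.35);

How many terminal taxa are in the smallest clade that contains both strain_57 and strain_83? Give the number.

The MRCA of strain_57 and strain_83 is the node subtending (((strain_69,strain_33),strain_83),((((strain_57,strain_2),(strain_50,strain_12)),strain_93),(strain_84,(strain_35,(strain_73,strain_15))))).
That clade contains 12 terminal taxa: strain_12, strain_15, strain_2, strain_33, strain_35, strain_50, strain_57, strain_69, strain_73, strain_83, strain_84, strain_93.

12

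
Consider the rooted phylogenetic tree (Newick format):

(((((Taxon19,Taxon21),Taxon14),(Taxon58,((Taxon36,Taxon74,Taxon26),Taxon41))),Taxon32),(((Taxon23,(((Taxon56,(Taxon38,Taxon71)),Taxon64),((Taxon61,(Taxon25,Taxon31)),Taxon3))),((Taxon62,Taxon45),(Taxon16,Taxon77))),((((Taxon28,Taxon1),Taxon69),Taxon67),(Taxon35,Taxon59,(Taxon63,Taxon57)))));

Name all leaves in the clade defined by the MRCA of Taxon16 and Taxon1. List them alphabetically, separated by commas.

Taxon1, Taxon16, Taxon23, Taxon25, Taxon28, Taxon3, Taxon31, Taxon35, Taxon38, Taxon45, Taxon56, Taxon57, Taxon59, Taxon61, Taxon62, Taxon63, Taxon64, Taxon67, Taxon69, Taxon71, Taxon77

Tracing Taxon16: it sits inside (Taxon16,Taxon77).
Tracing Taxon1: it sits inside (Taxon28,Taxon1).
The smallest clade enclosing both is (((Taxon23,(((Taxon56,(Taxon38,Taxon71)),Taxon64),((Taxon61,(Taxon25,Taxon31)),Taxon3))),((Taxon62,Taxon45),(Taxon16,Taxon77))),((((Taxon28,Taxon1),Taxon69),Taxon67),(Taxon35,Taxon59,(Taxon63,Taxon57)))); the answer is its 21 terminal taxa in alphabetical order.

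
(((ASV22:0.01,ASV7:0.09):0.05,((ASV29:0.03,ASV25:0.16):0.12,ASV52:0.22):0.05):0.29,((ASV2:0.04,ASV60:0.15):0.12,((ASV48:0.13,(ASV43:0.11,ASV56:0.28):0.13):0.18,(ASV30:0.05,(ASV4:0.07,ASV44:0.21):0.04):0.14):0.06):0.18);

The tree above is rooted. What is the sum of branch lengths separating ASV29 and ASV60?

0.94

The path runs ASV29 → … → MRCA → … → ASV60; the MRCA is the root of the tree.
Branch lengths along that path: 0.03 + 0.12 + 0.05 + 0.29 + 0.18 + 0.12 + 0.15 = 0.94.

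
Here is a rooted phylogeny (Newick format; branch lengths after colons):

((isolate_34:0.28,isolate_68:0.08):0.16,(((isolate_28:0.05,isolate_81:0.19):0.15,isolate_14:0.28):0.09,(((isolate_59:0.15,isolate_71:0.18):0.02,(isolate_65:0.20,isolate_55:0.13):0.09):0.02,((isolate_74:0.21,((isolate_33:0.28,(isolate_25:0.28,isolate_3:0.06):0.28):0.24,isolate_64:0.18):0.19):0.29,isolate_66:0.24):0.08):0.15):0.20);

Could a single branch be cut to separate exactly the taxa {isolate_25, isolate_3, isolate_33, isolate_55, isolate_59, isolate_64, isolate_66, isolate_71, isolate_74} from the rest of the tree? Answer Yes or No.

The MRCA of the listed taxa subtends (((isolate_59,isolate_71),(isolate_65,isolate_55)),((isolate_74,((isolate_33,(isolate_25,isolate_3)),isolate_64)),isolate_66)).
That clade also contains isolate_65, which is not in the proposed group, so the group is not monophyletic.

No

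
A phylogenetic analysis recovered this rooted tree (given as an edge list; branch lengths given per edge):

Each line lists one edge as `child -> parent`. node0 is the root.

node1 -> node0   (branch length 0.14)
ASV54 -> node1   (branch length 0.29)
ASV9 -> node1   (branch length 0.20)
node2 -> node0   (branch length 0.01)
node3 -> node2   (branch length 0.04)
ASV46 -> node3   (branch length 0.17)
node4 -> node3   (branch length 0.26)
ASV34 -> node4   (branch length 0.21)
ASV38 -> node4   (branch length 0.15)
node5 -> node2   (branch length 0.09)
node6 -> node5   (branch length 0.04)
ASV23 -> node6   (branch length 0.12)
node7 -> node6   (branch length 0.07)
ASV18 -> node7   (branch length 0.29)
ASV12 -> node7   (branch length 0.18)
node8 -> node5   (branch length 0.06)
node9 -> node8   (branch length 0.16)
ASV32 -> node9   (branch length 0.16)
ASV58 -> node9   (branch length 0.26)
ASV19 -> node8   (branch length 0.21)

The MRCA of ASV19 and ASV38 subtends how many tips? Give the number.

9

The MRCA of ASV19 and ASV38 is the node subtending ((ASV46,(ASV34,ASV38)),((ASV23,(ASV18,ASV12)),((ASV32,ASV58),ASV19))).
That clade contains 9 terminal taxa: ASV12, ASV18, ASV19, ASV23, ASV32, ASV34, ASV38, ASV46, ASV58.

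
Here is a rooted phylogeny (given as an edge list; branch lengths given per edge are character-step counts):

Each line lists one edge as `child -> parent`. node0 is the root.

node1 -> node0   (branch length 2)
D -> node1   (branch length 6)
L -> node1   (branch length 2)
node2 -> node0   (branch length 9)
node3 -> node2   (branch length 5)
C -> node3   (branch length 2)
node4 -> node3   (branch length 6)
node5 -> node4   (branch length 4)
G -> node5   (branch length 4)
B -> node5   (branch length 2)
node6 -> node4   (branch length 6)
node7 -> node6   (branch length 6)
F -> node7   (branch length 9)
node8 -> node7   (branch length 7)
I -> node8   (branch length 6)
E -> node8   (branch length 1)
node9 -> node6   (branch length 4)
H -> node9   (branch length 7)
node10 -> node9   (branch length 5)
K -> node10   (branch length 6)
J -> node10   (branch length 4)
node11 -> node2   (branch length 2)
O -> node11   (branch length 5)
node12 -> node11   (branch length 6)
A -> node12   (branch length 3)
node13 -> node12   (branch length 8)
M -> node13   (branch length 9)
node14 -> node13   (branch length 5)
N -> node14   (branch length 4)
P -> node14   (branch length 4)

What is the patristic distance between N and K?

The path runs N → … → MRCA → … → K; the MRCA is the node subtending ((C,((G,B),((F,(I,E)),(H,(K,J))))),(O,(A,(M,(N,P))))).
Branch lengths along that path: 4 + 5 + 8 + 6 + 2 + 5 + 6 + 6 + 4 + 5 + 6 = 57.

57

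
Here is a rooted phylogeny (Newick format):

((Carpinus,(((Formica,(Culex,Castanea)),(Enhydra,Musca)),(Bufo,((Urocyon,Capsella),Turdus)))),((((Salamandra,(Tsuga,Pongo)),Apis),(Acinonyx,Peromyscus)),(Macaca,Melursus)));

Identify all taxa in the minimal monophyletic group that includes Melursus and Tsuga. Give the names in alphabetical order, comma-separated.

Acinonyx, Apis, Macaca, Melursus, Peromyscus, Pongo, Salamandra, Tsuga

Tracing Melursus: it sits inside (Macaca,Melursus).
Tracing Tsuga: it sits inside (Tsuga,Pongo).
The smallest clade enclosing both is ((((Salamandra,(Tsuga,Pongo)),Apis),(Acinonyx,Peromyscus)),(Macaca,Melursus)); the answer is its 8 terminal taxa in alphabetical order.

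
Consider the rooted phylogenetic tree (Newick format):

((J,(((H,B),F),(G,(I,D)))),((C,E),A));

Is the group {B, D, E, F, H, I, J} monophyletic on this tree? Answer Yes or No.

No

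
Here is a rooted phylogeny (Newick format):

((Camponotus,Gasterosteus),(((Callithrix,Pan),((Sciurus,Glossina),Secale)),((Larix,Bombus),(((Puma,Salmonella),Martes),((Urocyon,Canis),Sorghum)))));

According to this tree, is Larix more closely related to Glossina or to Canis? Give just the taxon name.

Canis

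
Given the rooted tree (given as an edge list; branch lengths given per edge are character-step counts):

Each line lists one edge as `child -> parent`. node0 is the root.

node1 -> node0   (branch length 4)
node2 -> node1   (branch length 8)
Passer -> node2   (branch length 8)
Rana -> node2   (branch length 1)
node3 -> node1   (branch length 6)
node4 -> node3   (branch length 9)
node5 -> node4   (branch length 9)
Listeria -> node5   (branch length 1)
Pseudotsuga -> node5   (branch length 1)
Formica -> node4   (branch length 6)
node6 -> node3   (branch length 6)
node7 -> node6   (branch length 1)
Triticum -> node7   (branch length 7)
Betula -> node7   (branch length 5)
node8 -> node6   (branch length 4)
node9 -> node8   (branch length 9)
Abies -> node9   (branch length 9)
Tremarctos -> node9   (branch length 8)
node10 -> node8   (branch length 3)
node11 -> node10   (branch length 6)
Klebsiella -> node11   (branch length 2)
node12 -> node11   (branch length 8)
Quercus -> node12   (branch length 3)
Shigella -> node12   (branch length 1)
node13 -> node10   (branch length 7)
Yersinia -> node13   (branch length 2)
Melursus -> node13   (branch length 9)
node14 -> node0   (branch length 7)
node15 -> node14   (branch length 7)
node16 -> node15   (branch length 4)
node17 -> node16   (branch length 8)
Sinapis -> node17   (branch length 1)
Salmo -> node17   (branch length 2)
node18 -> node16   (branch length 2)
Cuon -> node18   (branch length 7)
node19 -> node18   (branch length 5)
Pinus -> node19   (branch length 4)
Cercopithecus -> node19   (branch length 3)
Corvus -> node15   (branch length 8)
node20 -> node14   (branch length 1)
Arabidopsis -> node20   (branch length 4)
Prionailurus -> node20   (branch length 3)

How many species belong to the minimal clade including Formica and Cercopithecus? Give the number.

The MRCA of Formica and Cercopithecus is the root, so the clade is the entire tree.
That clade contains 22 terminal taxa: Abies, Arabidopsis, Betula, Cercopithecus, Corvus, Cuon, Formica, Klebsiella, Listeria, Melursus, Passer, Pinus, Prionailurus, Pseudotsuga, Quercus, Rana, Salmo, Shigella, Sinapis, Tremarctos, Triticum, Yersinia.

22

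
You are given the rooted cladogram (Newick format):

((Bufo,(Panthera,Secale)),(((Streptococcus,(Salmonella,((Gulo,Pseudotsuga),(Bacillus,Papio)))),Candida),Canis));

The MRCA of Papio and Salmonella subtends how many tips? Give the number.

5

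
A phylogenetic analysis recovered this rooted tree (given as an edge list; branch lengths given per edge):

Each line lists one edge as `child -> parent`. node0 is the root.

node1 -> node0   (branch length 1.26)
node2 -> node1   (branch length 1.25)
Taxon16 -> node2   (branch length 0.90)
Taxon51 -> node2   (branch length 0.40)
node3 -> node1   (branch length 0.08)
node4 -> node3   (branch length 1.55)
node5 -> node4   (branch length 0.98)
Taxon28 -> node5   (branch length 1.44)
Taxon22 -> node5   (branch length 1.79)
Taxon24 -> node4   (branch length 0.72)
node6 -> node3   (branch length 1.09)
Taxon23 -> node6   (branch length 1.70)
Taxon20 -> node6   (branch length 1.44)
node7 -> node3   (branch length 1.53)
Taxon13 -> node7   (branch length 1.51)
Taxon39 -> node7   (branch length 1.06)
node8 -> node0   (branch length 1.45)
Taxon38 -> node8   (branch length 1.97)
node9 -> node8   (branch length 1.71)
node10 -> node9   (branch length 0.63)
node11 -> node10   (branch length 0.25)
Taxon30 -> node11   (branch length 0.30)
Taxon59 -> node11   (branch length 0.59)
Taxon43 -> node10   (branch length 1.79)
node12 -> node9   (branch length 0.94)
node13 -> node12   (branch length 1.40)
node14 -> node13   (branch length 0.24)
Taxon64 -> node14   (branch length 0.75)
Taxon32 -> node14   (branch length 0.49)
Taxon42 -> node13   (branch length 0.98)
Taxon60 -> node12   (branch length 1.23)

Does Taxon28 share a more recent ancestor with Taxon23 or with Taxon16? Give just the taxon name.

The MRCA of Taxon28 and Taxon23 subtends (((Taxon28,Taxon22),Taxon24),(Taxon23,Taxon20),(Taxon13,Taxon39)) (7 taxa).
The MRCA of Taxon28 and Taxon16 subtends ((Taxon16,Taxon51),(((Taxon28,Taxon22),Taxon24),(Taxon23,Taxon20),(Taxon13,Taxon39))) (9 taxa).
The first is nested inside the second, so Taxon28 shares a more recent common ancestor with Taxon23.

Taxon23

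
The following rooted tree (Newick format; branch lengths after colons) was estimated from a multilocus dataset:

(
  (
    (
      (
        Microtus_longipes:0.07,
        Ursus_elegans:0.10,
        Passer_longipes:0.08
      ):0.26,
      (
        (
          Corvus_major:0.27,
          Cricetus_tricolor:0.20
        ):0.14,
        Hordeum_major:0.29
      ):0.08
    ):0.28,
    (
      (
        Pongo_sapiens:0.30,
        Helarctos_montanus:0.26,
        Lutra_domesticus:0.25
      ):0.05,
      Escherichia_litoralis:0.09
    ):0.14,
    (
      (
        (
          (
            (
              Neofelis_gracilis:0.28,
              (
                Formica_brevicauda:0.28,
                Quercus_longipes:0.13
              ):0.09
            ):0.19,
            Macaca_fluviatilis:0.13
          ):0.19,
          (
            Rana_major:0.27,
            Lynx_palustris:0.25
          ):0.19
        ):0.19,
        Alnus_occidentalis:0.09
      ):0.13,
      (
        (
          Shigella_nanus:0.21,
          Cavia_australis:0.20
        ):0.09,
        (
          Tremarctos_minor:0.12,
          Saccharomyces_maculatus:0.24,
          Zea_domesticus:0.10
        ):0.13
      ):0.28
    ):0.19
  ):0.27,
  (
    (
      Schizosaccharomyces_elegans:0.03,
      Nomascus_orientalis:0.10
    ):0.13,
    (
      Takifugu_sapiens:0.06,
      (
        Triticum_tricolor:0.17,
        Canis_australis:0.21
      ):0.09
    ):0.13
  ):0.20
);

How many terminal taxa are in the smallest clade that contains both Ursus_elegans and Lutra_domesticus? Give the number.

22

The MRCA of Ursus_elegans and Lutra_domesticus is the node subtending (((Microtus_longipes,Ursus_elegans,Passer_longipes),((Corvus_major,Cricetus_tricolor),Hordeum_major)),((Pongo_sapiens,Helarctos_montanus,Lutra_domesticus),Escherichia_litoralis),(((((Neofelis_gracilis,(Formica_brevicauda,Quercus_longipes)),Macaca_fluviatilis),(Rana_major,Lynx_palustris)),Alnus_occidentalis),((Shigella_nanus,Cavia_australis),(Tremarctos_minor,Saccharomyces_maculatus,Zea_domesticus)))).
That clade contains 22 terminal taxa: Alnus_occidentalis, Cavia_australis, Corvus_major, Cricetus_tricolor, Escherichia_litoralis, Formica_brevicauda, Helarctos_montanus, Hordeum_major, Lutra_domesticus, Lynx_palustris, Macaca_fluviatilis, Microtus_longipes, Neofelis_gracilis, Passer_longipes, Pongo_sapiens, Quercus_longipes, Rana_major, Saccharomyces_maculatus, Shigella_nanus, Tremarctos_minor, Ursus_elegans, Zea_domesticus.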